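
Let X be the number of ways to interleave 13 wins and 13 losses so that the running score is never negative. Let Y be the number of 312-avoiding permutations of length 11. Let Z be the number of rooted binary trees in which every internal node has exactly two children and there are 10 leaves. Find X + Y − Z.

796824

Ballot sequences with n votes each where one side never trails are Dyck words, counted by C_n; here n = 13. So X = C_13 = 742900.
Permutations of [n] avoiding any single length-3 pattern are counted by C_n; here n = 11. So Y = C_11 = 58786.
A full binary tree with L leaves has L−1 internal nodes and is counted by C_{L−1}; L = 10 gives C_9. So Z = C_9 = 4862.
X + Y − Z = 742900 + 58786 − 4862 = 796824.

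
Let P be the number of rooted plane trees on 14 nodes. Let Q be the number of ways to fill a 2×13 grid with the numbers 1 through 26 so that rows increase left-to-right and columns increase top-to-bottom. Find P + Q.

1485800

A rooted plane tree on 14 nodes has 13 edges, and such trees are counted by C_13. So P = C_13 = 742900.
By the hook-length formula (or a Dyck-path bijection), SYT of shape 2×13 number C_13. So Q = C_13 = 742900.
P + Q = 742900 + 742900 = 1485800.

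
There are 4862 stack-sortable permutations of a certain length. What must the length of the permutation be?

Stack-sortable permutations of [n] are counted by C_n. Since C_9 = 4862, the index is 9.

9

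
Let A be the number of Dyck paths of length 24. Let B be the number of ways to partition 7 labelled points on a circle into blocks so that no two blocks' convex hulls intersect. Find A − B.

Paths of 12 up- and 12 down-steps that never dip below the axis are Dyck paths; their count is C_12. So A = C_12 = 208012.
Non-crossing partitions of an n-element set are counted by C_n; here n = 7. So B = C_7 = 429.
A − B = 208012 − 429 = 207583.

207583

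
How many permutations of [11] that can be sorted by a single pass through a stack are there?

58786

By Knuth's characterisation, the stack-sortable permutations of length 11 are the 231-avoiders, numbering C_11.
C_11 = C(22,11)/12 = 705432/12 = 58786.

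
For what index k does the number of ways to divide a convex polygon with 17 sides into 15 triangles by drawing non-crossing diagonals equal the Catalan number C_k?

15

The number of triangulations of a 17-gon is the Catalan number C_15 (index = sides − 2).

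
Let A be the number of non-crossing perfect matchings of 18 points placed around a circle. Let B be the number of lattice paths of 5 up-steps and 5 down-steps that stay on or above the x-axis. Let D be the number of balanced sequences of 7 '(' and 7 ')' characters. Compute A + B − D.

4475

Non-crossing perfect matchings of 2n points on a circle are counted by C_n; with 18 points, n = 9. So A = C_9 = 4862.
A Dyck path with 5 up-steps and 5 down-steps has semilength 5, so there are C_5 of them. So B = C_5 = 42.
With 7 pairs the number of balanced bracket strings is the Catalan number C_7. So D = C_7 = 429.
A + B − D = 4862 + 42 − 429 = 4475.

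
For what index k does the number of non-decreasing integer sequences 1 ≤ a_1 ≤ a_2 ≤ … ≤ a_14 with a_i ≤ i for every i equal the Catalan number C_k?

Such sub-staircase sequences of length n are counted by C_n; here n = 14.

14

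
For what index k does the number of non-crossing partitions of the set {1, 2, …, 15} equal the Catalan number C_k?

15

The non-crossing partitions of [15] form a lattice of size C_15.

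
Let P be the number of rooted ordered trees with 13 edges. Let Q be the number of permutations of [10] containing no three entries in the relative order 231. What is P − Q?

A rooted plane tree with 13 edges has 14 nodes, and the count is C_13. So P = C_13 = 742900.
For any fixed pattern of length 3, the pattern-avoiding permutations of [10] number C_10. So Q = C_10 = 16796.
P − Q = 742900 − 16796 = 726104.

726104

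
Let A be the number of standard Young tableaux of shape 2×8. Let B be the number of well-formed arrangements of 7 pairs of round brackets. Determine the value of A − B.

1001

By the hook-length formula (or a Dyck-path bijection), SYT of shape 2×8 number C_8. So A = C_8 = 1430.
With 7 pairs the number of balanced bracket strings is the Catalan number C_7. So B = C_7 = 429.
A − B = 1430 − 429 = 1001.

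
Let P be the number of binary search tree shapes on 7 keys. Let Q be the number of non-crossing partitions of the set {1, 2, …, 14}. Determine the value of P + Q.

There are C_n binary search tree shapes on n keys; with n = 7 that is C_7. So P = C_7 = 429.
Non-crossing partitions of an n-element set are counted by C_n; here n = 14. So Q = C_14 = 2674440.
P + Q = 429 + 2674440 = 2674869.

2674869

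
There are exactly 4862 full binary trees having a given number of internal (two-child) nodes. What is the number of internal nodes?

Full binary trees with n internal nodes are counted by C_n. The Catalan number equal to 4862 is C_9.

9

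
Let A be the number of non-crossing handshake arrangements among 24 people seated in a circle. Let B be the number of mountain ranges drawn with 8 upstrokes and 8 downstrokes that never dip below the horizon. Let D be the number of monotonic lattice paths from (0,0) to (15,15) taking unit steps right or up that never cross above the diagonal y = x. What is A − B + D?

9901427

With 24 = 2·12 people, non-crossing handshake pairings are non-crossing perfect matchings on a circle, counted by C_12. So A = C_12 = 208012.
Dyck paths of semilength n (length 2n) are counted by C_n; here n = 8. So B = C_8 = 1430.
Sub-diagonal monotone paths from (0,0) to (15,15) biject with Dyck paths of semilength 15, giving C_15. So D = C_15 = 9694845.
A − B + D = 208012 − 1430 + 9694845 = 9901427.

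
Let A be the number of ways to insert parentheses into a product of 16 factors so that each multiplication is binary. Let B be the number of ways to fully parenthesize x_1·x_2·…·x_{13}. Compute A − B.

9486833

Bracketing 16 factors into binary products is counted by C_{16−1} = C_15. So A = C_15 = 9694845.
Ways to associate a product of 13 factors correspond to binary trees on 13 leaves, so the count is C_12. So B = C_12 = 208012.
A − B = 9694845 − 208012 = 9486833.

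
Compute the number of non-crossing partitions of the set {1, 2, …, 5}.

42

Non-crossing partitions of an n-element set are counted by C_n; here n = 5.
C_5 = C(10,5)/6 = 252/6 = 42.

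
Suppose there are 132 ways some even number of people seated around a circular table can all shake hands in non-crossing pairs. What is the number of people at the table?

12

Non-crossing handshake pairings of 2n people are counted by C_n. Since C_6 = 132, the index is 6.
So n = 6, and there are 2n = 12 people.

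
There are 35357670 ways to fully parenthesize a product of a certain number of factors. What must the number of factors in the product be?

17

Parenthesizations of m factors are counted by C_{m−1}. Since C_16 = 35357670, the index is 16.
So the index is 16, and the number of factors is 16 + 1 = 17.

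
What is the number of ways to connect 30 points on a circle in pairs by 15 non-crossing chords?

9694845

Non-crossing perfect matchings of 2n points on a circle are counted by C_n; with 30 points, n = 15.
C_15 = 9694845.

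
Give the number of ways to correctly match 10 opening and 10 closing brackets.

16796

With 10 pairs the number of balanced bracket strings is the Catalan number C_10.
C_10 = C(20,10)/11 = 184756/11 = 16796.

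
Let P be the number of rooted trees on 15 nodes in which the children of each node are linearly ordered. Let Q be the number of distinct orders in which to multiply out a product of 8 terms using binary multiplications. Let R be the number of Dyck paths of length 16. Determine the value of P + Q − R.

2673439

A rooted plane tree on 15 nodes has 14 edges, and such trees are counted by C_14. So P = C_14 = 2674440.
Parenthesizations of m factors correspond to full binary trees with m leaves, counted by C_{m−1}; m = 8 gives C_7. So Q = C_7 = 429.
Paths of 8 up- and 8 down-steps that never dip below the axis are Dyck paths; their count is C_8. So R = C_8 = 1430.
P + Q − R = 2674440 + 429 − 1430 = 2673439.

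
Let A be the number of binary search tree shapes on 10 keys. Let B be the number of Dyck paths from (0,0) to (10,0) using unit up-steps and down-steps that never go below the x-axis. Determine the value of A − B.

16754

There are C_n binary search tree shapes on n keys; with n = 10 that is C_10. So A = C_10 = 16796.
Dyck paths of semilength n (length 2n) are counted by C_n; here n = 5. So B = C_5 = 42.
A − B = 16796 − 42 = 16754.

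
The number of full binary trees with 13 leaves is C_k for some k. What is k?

12

Full binary trees with 13 leaves have 13−1 = 12 internal nodes, so there are C_12 of them.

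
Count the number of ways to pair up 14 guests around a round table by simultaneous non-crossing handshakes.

With 14 = 2·7 people, non-crossing handshake pairings are non-crossing perfect matchings on a circle, counted by C_7.
C_7 = C_6 · 2(2·6+1)/(6+2) = 132 · 26/8 = 429.

429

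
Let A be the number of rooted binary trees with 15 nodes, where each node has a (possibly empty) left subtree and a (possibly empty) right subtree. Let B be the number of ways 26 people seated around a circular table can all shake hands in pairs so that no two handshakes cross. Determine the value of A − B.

Binary trees (left/right distinguished) on n nodes are counted by C_n; here n = 15. So A = C_15 = 9694845.
With 26 = 2·13 people, non-crossing handshake pairings are non-crossing perfect matchings on a circle, counted by C_13. So B = C_13 = 742900.
A − B = 9694845 − 742900 = 8951945.

8951945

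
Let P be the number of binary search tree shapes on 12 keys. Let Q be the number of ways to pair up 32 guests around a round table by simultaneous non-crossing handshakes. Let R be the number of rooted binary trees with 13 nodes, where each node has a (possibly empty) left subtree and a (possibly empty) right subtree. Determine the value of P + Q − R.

Rooted binary trees with 12 nodes (each child slot possibly empty) number C_12. So P = C_12 = 208012.
With 32 = 2·16 people, non-crossing handshake pairings are non-crossing perfect matchings on a circle, counted by C_16. So Q = C_16 = 35357670.
Rooted binary trees with 13 nodes (each child slot possibly empty) number C_13. So R = C_13 = 742900.
P + Q − R = 208012 + 35357670 − 742900 = 34822782.

34822782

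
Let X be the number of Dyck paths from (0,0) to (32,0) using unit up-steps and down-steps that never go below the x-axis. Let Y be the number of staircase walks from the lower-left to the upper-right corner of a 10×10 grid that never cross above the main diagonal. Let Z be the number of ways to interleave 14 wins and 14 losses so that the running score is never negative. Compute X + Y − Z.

32700026

Paths of 16 up- and 16 down-steps that never dip below the axis are Dyck paths; their count is C_16. So X = C_16 = 35357670.
Sub-diagonal monotone paths from (0,0) to (10,10) biject with Dyck paths of semilength 10, giving C_10. So Y = C_10 = 16796.
Reading a vote for the leader as '(' and for the other as ')' turns such a sequence into a balanced string of 14 pairs, so the count is C_14. So Z = C_14 = 2674440.
X + Y − Z = 35357670 + 16796 − 2674440 = 32700026.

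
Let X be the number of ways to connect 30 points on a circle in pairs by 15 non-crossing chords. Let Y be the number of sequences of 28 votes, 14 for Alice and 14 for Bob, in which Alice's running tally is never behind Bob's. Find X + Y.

12369285

Non-crossing perfect matchings of 2n points on a circle are counted by C_n; with 30 points, n = 15. So X = C_15 = 9694845.
Ballot sequences with n votes each where one side never trails are Dyck words, counted by C_n; here n = 14. So Y = C_14 = 2674440.
X + Y = 9694845 + 2674440 = 12369285.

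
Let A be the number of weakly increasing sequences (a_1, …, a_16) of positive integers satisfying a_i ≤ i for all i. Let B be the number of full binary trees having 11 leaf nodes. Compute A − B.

35340874

Weakly increasing sequences with a_i ≤ i biject with Dyck paths of semilength 16, so there are C_16. So A = C_16 = 35357670.
A full binary tree with L leaves has L−1 internal nodes and is counted by C_{L−1}; L = 11 gives C_10. So B = C_10 = 16796.
A − B = 35357670 − 16796 = 35340874.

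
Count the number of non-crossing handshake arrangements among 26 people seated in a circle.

Non-crossing handshake pairings of 2n people are counted by C_n; 26 people gives n = 13.
C_13 = 742900.

742900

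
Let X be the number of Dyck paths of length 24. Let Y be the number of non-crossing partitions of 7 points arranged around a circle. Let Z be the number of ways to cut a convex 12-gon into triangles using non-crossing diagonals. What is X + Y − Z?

191645

Paths of 12 up- and 12 down-steps that never dip below the axis are Dyck paths; their count is C_12. So X = C_12 = 208012.
Non-crossing partitions of an n-element set are counted by C_n; here n = 7. So Y = C_7 = 429.
A convex 12-gon is triangulated into 10 triangles, and the number of such triangulations is the Catalan number C_{12−2} = C_10. So Z = C_10 = 16796.
X + Y − Z = 208012 + 429 − 16796 = 191645.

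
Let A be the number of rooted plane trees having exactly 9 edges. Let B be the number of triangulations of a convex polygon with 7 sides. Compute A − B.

4820

A rooted plane tree with 9 edges has 10 nodes, and the count is C_9. So A = C_9 = 4862.
Triangulations of a convex m-gon are counted by C_{m−2}; with m = 7 this is C_5. So B = C_5 = 42.
A − B = 4862 − 42 = 4820.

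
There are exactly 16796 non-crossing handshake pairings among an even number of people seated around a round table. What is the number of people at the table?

Non-crossing handshake pairings of 2n people are counted by C_n. The Catalan number equal to 16796 is C_10.
So n = 10, and there are 2n = 20 people.

20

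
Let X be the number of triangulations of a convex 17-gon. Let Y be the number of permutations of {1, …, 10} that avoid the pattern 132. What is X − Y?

9678049

A convex 17-gon is triangulated into 15 triangles, and the number of such triangulations is the Catalan number C_{17−2} = C_15. So X = C_15 = 9694845.
Permutations of [n] avoiding any single length-3 pattern are counted by C_n; here n = 10. So Y = C_10 = 16796.
X − Y = 9694845 − 16796 = 9678049.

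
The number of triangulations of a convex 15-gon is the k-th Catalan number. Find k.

13

Triangulations of a convex m-gon are counted by C_{m−2}; with m = 15 this is C_13.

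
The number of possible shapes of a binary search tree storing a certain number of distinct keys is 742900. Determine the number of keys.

13

Binary search tree shapes on n keys are counted by C_n, and C_13 = 742900.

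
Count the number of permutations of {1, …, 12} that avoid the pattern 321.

For any fixed pattern of length 3, the pattern-avoiding permutations of [12] number C_12.
C_12 = C(24,12)/13 = 2704156/13 = 208012.

208012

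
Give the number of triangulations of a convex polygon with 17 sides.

Triangulations of a convex m-gon are counted by C_{m−2}; with m = 17 this is C_15.
C_15 = C(30,15)/16 = 155117520/16 = 9694845.

9694845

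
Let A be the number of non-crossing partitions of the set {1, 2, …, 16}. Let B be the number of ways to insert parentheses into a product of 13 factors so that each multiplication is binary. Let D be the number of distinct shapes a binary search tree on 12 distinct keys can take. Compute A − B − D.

The non-crossing partitions of [16] form a lattice of size C_16. So A = C_16 = 35357670.
Bracketing 13 factors into binary products is counted by C_{13−1} = C_12. So B = C_12 = 208012.
There are C_n binary search tree shapes on n keys; with n = 12 that is C_12. So D = C_12 = 208012.
A − B − D = 35357670 − 208012 − 208012 = 34941646.

34941646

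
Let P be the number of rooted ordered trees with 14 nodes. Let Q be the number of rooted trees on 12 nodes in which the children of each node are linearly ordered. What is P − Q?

684114

A rooted plane tree on 14 nodes has 13 edges, and such trees are counted by C_13. So P = C_13 = 742900.
A rooted plane tree on 12 nodes has 11 edges, and such trees are counted by C_11. So Q = C_11 = 58786.
P − Q = 742900 − 58786 = 684114.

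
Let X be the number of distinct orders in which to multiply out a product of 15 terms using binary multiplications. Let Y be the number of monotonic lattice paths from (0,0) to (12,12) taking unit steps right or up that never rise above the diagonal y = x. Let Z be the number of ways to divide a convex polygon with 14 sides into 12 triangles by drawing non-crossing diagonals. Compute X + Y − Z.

2674440

Parenthesizations of m factors correspond to full binary trees with m leaves, counted by C_{m−1}; m = 15 gives C_14. So X = C_14 = 2674440.
Monotone paths in an n×n grid that stay weakly below the diagonal are counted by C_n; here n = 12. So Y = C_12 = 208012.
A convex 14-gon is triangulated into 12 triangles, and the number of such triangulations is the Catalan number C_{14−2} = C_12. So Z = C_12 = 208012.
X + Y − Z = 2674440 + 208012 − 208012 = 2674440.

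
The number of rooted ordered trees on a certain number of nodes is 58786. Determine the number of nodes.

12

Rooted ordered trees on m nodes are counted by C_{m−1}, and C_11 = 58786.
So the index is 11, and the number of nodes is 11 + 1 = 12.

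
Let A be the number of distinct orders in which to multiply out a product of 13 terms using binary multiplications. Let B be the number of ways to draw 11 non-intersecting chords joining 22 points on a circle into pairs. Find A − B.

Bracketing 13 factors into binary products is counted by C_{13−1} = C_12. So A = C_12 = 208012.
Pairing 22 circle points by 11 non-crossing chords gives C_11 matchings. So B = C_11 = 58786.
A − B = 208012 − 58786 = 149226.

149226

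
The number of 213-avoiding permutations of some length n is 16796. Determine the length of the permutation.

10

Permutations of [n] avoiding a fixed length-3 pattern are counted by C_n. The Catalan number equal to 16796 is C_10.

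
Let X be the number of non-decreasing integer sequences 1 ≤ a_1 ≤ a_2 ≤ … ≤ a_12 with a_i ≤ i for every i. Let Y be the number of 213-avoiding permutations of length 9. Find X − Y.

203150

Weakly increasing sequences with a_i ≤ i biject with Dyck paths of semilength 12, so there are C_12. So X = C_12 = 208012.
Permutations of [n] avoiding any single length-3 pattern are counted by C_n; here n = 9. So Y = C_9 = 4862.
X − Y = 208012 − 4862 = 203150.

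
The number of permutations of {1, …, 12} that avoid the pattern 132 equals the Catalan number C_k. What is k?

For any fixed pattern of length 3, the pattern-avoiding permutations of [12] number C_12.

12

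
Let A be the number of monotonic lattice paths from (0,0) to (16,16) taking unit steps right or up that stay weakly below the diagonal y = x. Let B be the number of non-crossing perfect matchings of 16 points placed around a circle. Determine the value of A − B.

35356240

Sub-diagonal monotone paths from (0,0) to (16,16) biject with Dyck paths of semilength 16, giving C_16. So A = C_16 = 35357670.
Pairing 16 circle points by 8 non-crossing chords gives C_8 matchings. So B = C_8 = 1430.
A − B = 35357670 − 1430 = 35356240.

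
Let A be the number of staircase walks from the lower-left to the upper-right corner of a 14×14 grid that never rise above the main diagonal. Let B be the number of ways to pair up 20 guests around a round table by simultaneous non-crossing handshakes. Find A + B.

2691236

Monotone paths in an n×n grid that stay weakly below the diagonal are counted by C_n; here n = 14. So A = C_14 = 2674440.
Non-crossing handshake pairings of 2n people are counted by C_n; 20 people gives n = 10. So B = C_10 = 16796.
A + B = 2674440 + 16796 = 2691236.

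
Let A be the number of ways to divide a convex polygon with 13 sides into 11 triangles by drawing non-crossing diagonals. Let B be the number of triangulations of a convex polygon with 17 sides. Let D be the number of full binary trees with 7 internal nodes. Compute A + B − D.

A convex 13-gon is triangulated into 11 triangles, and the number of such triangulations is the Catalan number C_{13−2} = C_11. So A = C_11 = 58786.
The number of triangulations of a 17-gon is the Catalan number C_15 (index = sides − 2). So B = C_15 = 9694845.
Full binary trees with n internal nodes are counted by C_n; here n = 7. So D = C_7 = 429.
A + B − D = 58786 + 9694845 − 429 = 9753202.

9753202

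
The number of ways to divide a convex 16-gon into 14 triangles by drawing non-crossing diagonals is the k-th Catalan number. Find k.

14

Triangulations of a convex m-gon are counted by C_{m−2}; with m = 16 this is C_14.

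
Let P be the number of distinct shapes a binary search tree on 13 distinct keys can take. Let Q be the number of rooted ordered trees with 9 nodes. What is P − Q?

741470

There are C_n binary search tree shapes on n keys; with n = 13 that is C_13. So P = C_13 = 742900.
Rooted ordered (plane) trees on m nodes have m−1 edges and are counted by C_{m−1}; m = 9 gives C_8. So Q = C_8 = 1430.
P − Q = 742900 − 1430 = 741470.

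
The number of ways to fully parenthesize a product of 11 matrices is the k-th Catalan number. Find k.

10

Bracketing 11 factors into binary products is counted by C_{11−1} = C_10.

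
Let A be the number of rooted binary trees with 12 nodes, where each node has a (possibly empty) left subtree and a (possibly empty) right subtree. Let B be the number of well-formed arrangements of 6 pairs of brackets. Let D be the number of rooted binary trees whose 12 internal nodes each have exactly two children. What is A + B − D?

132

Binary trees (left/right distinguished) on n nodes are counted by C_n; here n = 12. So A = C_12 = 208012.
Balanced strings of n pairs of brackets are counted by C_n; here n = 6. So B = C_6 = 132.
Full binary trees with n internal nodes are counted by C_n; here n = 12. So D = C_12 = 208012.
A + B − D = 208012 + 132 − 208012 = 132.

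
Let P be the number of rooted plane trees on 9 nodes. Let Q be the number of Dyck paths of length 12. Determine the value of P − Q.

A rooted plane tree on 9 nodes has 8 edges, and such trees are counted by C_8. So P = C_8 = 1430.
Dyck paths of semilength n (length 2n) are counted by C_n; here n = 6. So Q = C_6 = 132.
P − Q = 1430 − 132 = 1298.

1298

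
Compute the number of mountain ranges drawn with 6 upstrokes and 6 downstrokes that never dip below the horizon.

132

Dyck paths of semilength n (length 2n) are counted by C_n; here n = 6.
C_6 = 132.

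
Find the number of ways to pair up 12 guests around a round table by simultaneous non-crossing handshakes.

132

With 12 = 2·6 people, non-crossing handshake pairings are non-crossing perfect matchings on a circle, counted by C_6.
C_6 = C(12,6)/7 = 924/7 = 132.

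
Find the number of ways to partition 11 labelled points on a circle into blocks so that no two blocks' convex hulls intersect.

The non-crossing partitions of [11] form a lattice of size C_11.
C_11 = C(22,11)/12 = 705432/12 = 58786.

58786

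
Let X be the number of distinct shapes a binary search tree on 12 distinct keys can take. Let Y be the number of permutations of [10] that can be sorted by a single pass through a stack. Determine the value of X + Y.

Rooted binary trees with 12 nodes (each child slot possibly empty) number C_12. So X = C_12 = 208012.
By Knuth's characterisation, the stack-sortable permutations of length 10 are the 231-avoiders, numbering C_10. So Y = C_10 = 16796.
X + Y = 208012 + 16796 = 224808.

224808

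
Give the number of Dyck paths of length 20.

16796

A Dyck path with 10 up-steps and 10 down-steps has semilength 10, so there are C_10 of them.
C_10 = C_9 · 2(2·9+1)/(9+2) = 4862 · 38/11 = 16796.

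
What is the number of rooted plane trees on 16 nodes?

A rooted plane tree on 16 nodes has 15 edges, and such trees are counted by C_15.
C_15 = C(30,15)/16 = 155117520/16 = 9694845.

9694845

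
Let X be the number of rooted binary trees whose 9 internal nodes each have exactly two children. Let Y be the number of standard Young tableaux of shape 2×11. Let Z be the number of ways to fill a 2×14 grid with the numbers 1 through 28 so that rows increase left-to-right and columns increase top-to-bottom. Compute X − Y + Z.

2620516

Full binary trees with n internal nodes are counted by C_n; here n = 9. So X = C_9 = 4862.
By the hook-length formula (or a Dyck-path bijection), SYT of shape 2×11 number C_11. So Y = C_11 = 58786.
Standard Young tableaux of shape 2×n are counted by C_n; here n = 14. So Z = C_14 = 2674440.
X − Y + Z = 4862 − 58786 + 2674440 = 2620516.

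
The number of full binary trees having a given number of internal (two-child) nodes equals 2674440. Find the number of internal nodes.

14

Full binary trees with n internal nodes are counted by C_n. The Catalan number equal to 2674440 is C_14.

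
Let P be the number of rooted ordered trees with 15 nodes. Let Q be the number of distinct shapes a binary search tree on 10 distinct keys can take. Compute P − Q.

2657644

Rooted ordered (plane) trees on m nodes have m−1 edges and are counted by C_{m−1}; m = 15 gives C_14. So P = C_14 = 2674440.
Binary trees (left/right distinguished) on n nodes are counted by C_n; here n = 10. So Q = C_10 = 16796.
P − Q = 2674440 − 16796 = 2657644.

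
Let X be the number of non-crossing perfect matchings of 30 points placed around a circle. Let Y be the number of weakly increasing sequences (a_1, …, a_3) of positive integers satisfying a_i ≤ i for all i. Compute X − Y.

9694840

Non-crossing perfect matchings of 2n points on a circle are counted by C_n; with 30 points, n = 15. So X = C_15 = 9694845.
Such sub-staircase sequences of length n are counted by C_n; here n = 3. So Y = C_3 = 5.
X − Y = 9694845 − 5 = 9694840.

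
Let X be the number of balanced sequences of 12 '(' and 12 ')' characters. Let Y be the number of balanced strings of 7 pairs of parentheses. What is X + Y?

Balanced strings of n pairs of brackets are counted by C_n; here n = 12. So X = C_12 = 208012.
A balanced arrangement of 7 bracket pairs is a Dyck word of semilength 7, so the count is C_7. So Y = C_7 = 429.
X + Y = 208012 + 429 = 208441.

208441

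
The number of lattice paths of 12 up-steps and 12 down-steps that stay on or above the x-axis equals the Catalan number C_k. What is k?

Paths of 12 up- and 12 down-steps that never dip below the axis are Dyck paths; their count is C_12.

12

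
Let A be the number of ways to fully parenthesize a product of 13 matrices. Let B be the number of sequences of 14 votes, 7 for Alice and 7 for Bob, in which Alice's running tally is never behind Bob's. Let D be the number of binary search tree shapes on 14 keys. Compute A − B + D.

2882023

Bracketing 13 factors into binary products is counted by C_{13−1} = C_12. So A = C_12 = 208012.
Ballot sequences with n votes each where one side never trails are Dyck words, counted by C_n; here n = 7. So B = C_7 = 429.
There are C_n binary search tree shapes on n keys; with n = 14 that is C_14. So D = C_14 = 2674440.
A − B + D = 208012 − 429 + 2674440 = 2882023.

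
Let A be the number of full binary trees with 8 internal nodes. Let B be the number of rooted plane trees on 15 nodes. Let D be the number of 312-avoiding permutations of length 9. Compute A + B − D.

Full binary trees with n internal nodes are counted by C_n; here n = 8. So A = C_8 = 1430.
A rooted plane tree on 15 nodes has 14 edges, and such trees are counted by C_14. So B = C_14 = 2674440.
For any fixed pattern of length 3, the pattern-avoiding permutations of [9] number C_9. So D = C_9 = 4862.
A + B − D = 1430 + 2674440 − 4862 = 2671008.

2671008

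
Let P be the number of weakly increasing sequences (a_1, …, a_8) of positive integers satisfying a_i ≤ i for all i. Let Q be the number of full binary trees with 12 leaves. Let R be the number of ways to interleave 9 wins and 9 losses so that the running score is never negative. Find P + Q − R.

55354

Such sub-staircase sequences of length n are counted by C_n; here n = 8. So P = C_8 = 1430.
A full binary tree with L leaves has L−1 internal nodes and is counted by C_{L−1}; L = 12 gives C_11. So Q = C_11 = 58786.
Reading a vote for the leader as '(' and for the other as ')' turns such a sequence into a balanced string of 9 pairs, so the count is C_9. So R = C_9 = 4862.
P + Q − R = 1430 + 58786 − 4862 = 55354.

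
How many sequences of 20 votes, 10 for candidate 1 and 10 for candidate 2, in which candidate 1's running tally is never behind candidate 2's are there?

16796

Reading a vote for the leader as '(' and for the other as ')' turns such a sequence into a balanced string of 10 pairs, so the count is C_10.
C_10 = C_9 · 2(2·9+1)/(9+2) = 4862 · 38/11 = 16796.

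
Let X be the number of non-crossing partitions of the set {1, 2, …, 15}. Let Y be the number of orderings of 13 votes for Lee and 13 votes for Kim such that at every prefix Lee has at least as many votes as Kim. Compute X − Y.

The non-crossing partitions of [15] form a lattice of size C_15. So X = C_15 = 9694845.
Reading a vote for the leader as '(' and for the other as ')' turns such a sequence into a balanced string of 13 pairs, so the count is C_13. So Y = C_13 = 742900.
X − Y = 9694845 − 742900 = 8951945.

8951945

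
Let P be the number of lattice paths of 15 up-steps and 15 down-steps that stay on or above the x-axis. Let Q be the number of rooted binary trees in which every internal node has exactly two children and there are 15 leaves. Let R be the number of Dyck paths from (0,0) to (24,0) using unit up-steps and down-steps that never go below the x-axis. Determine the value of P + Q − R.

12161273

Paths of 15 up- and 15 down-steps that never dip below the axis are Dyck paths; their count is C_15. So P = C_15 = 9694845.
Full binary trees with 15 leaves have 15−1 = 14 internal nodes, so there are C_14 of them. So Q = C_14 = 2674440.
Paths of 12 up- and 12 down-steps that never dip below the axis are Dyck paths; their count is C_12. So R = C_12 = 208012.
P + Q − R = 9694845 + 2674440 − 208012 = 12161273.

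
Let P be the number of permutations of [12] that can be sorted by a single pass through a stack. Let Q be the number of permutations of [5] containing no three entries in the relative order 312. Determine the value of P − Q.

Stack-sortable permutations are exactly the 231-avoiding ones, counted by C_n; here n = 12. So P = C_12 = 208012.
For any fixed pattern of length 3, the pattern-avoiding permutations of [5] number C_5. So Q = C_5 = 42.
P − Q = 208012 − 42 = 207970.

207970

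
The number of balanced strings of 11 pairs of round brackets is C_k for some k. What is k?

Balanced strings of n pairs of brackets are counted by C_n; here n = 11.

11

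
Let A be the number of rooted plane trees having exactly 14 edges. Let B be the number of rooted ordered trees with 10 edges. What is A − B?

Rooted ordered trees with n edges are counted by C_n; here n = 14. So A = C_14 = 2674440.
Rooted ordered trees with n edges are counted by C_n; here n = 10. So B = C_10 = 16796.
A − B = 2674440 − 16796 = 2657644.

2657644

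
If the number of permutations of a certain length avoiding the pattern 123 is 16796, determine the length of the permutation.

10

Permutations of [n] avoiding a fixed length-3 pattern are counted by C_n; 16796 = C_10.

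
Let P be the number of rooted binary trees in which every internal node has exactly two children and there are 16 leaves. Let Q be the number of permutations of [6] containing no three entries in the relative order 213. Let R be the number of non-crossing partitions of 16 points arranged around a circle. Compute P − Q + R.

A full binary tree with L leaves has L−1 internal nodes and is counted by C_{L−1}; L = 16 gives C_15. So P = C_15 = 9694845.
Permutations of [n] avoiding any single length-3 pattern are counted by C_n; here n = 6. So Q = C_6 = 132.
The non-crossing partitions of [16] form a lattice of size C_16. So R = C_16 = 35357670.
P − Q + R = 9694845 − 132 + 35357670 = 45052383.

45052383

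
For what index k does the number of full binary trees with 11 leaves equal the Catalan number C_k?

10

A full binary tree with L leaves has L−1 internal nodes and is counted by C_{L−1}; L = 11 gives C_10.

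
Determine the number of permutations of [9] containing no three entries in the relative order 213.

4862

For any fixed pattern of length 3, the pattern-avoiding permutations of [9] number C_9.
C_9 = C_8 · 2(2·8+1)/(8+2) = 1430 · 34/10 = 4862.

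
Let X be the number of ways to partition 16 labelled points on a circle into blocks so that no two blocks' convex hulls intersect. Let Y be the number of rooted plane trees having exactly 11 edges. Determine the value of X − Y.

Non-crossing partitions of an n-element set are counted by C_n; here n = 16. So X = C_16 = 35357670.
Rooted ordered trees with n edges are counted by C_n; here n = 11. So Y = C_11 = 58786.
X − Y = 35357670 − 58786 = 35298884.

35298884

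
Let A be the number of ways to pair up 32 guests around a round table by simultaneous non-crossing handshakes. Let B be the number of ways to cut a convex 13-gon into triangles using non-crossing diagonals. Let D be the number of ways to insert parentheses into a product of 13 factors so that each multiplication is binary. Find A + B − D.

Non-crossing handshake pairings of 2n people are counted by C_n; 32 people gives n = 16. So A = C_16 = 35357670.
A convex 13-gon is triangulated into 11 triangles, and the number of such triangulations is the Catalan number C_{13−2} = C_11. So B = C_11 = 58786.
Ways to associate a product of 13 factors correspond to binary trees on 13 leaves, so the count is C_12. So D = C_12 = 208012.
A + B − D = 35357670 + 58786 − 208012 = 35208444.

35208444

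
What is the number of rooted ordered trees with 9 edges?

A rooted plane tree with 9 edges has 10 nodes, and the count is C_9.
C_9 = C(18,9)/10 = 48620/10 = 4862.

4862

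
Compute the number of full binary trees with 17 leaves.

A full binary tree with L leaves has L−1 internal nodes and is counted by C_{L−1}; L = 17 gives C_16.
C_16 = C(32,16)/17 = 601080390/17 = 35357670.

35357670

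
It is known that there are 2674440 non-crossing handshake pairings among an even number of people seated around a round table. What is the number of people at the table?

28

Non-crossing handshake pairings of 2n people are counted by C_n. The Catalan number equal to 2674440 is C_14.
So n = 14, and there are 2n = 28 people.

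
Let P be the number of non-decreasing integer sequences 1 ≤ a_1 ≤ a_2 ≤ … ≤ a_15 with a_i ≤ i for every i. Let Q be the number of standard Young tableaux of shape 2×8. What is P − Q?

9693415

Weakly increasing sequences with a_i ≤ i biject with Dyck paths of semilength 15, so there are C_15. So P = C_15 = 9694845.
By the hook-length formula (or a Dyck-path bijection), SYT of shape 2×8 number C_8. So Q = C_8 = 1430.
P − Q = 9694845 − 1430 = 9693415.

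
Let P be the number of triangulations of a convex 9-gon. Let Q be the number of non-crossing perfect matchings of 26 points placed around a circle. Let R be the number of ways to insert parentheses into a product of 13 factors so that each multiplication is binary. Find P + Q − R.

535317

A convex 9-gon is triangulated into 7 triangles, and the number of such triangulations is the Catalan number C_{9−2} = C_7. So P = C_7 = 429.
Non-crossing perfect matchings of 2n points on a circle are counted by C_n; with 26 points, n = 13. So Q = C_13 = 742900.
Bracketing 13 factors into binary products is counted by C_{13−1} = C_12. So R = C_12 = 208012.
P + Q − R = 429 + 742900 − 208012 = 535317.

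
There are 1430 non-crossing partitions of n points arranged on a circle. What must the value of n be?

8

Non-crossing partitions of [n] are counted by C_n. Since C_8 = 1430, the index is 8.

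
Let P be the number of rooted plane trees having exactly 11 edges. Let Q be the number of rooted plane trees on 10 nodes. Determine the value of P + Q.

A rooted plane tree with 11 edges has 12 nodes, and the count is C_11. So P = C_11 = 58786.
Rooted ordered (plane) trees on m nodes have m−1 edges and are counted by C_{m−1}; m = 10 gives C_9. So Q = C_9 = 4862.
P + Q = 58786 + 4862 = 63648.

63648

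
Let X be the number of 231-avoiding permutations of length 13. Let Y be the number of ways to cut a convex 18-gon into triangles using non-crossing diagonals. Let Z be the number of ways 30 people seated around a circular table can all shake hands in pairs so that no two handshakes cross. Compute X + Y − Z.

26405725

For any fixed pattern of length 3, the pattern-avoiding permutations of [13] number C_13. So X = C_13 = 742900.
The number of triangulations of an 18-gon is the Catalan number C_16 (index = sides − 2). So Y = C_16 = 35357670.
Non-crossing handshake pairings of 2n people are counted by C_n; 30 people gives n = 15. So Z = C_15 = 9694845.
X + Y − Z = 742900 + 35357670 − 9694845 = 26405725.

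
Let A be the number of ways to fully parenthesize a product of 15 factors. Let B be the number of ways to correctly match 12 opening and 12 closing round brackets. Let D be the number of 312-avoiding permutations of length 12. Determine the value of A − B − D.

2258416

Bracketing 15 factors into binary products is counted by C_{15−1} = C_14. So A = C_14 = 2674440.
A balanced arrangement of 12 bracket pairs is a Dyck word of semilength 12, so the count is C_12. So B = C_12 = 208012.
For any fixed pattern of length 3, the pattern-avoiding permutations of [12] number C_12. So D = C_12 = 208012.
A − B − D = 2674440 − 208012 − 208012 = 2258416.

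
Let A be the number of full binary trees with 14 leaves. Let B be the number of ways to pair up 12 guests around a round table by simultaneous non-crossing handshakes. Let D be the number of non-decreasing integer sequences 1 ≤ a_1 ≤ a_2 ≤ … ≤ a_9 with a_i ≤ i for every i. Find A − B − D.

Full binary trees with 14 leaves have 14−1 = 13 internal nodes, so there are C_13 of them. So A = C_13 = 742900.
With 12 = 2·6 people, non-crossing handshake pairings are non-crossing perfect matchings on a circle, counted by C_6. So B = C_6 = 132.
Such sub-staircase sequences of length n are counted by C_n; here n = 9. So D = C_9 = 4862.
A − B − D = 742900 − 132 − 4862 = 737906.

737906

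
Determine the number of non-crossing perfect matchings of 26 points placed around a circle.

742900

Non-crossing perfect matchings of 2n points on a circle are counted by C_n; with 26 points, n = 13.
C_13 = C(26,13)/14 = 10400600/14 = 742900.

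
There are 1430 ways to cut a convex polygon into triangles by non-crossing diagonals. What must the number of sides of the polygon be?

10

Triangulations of a convex m-gon are counted by C_{m−2}; 1430 = C_8.
So m − 2 = 8, giving m = 10 sides.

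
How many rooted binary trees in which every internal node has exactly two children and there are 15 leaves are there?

2674440

Full binary trees with 15 leaves have 15−1 = 14 internal nodes, so there are C_14 of them.
C_14 = C(28,14)/15 = 40116600/15 = 2674440.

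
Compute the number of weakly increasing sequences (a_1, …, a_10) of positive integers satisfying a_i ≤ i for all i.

16796

Such sub-staircase sequences of length n are counted by C_n; here n = 10.
C_10 = 16796.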